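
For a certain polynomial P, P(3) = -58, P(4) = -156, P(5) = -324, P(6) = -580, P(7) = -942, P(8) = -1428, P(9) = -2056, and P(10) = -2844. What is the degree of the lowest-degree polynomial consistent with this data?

3

Forward differences of the values at x = 3, 4, 5, 6, 7, 8, 9, 10:
  P  : -58  -156  -324  -580  -942  -1428  -2056  -2844
  Δ  : -98  -168  -256  -362  -486  -628  -788
  Δ^2: -70  -88  -106  -124  -142  -160
  Δ^3: -18  -18  -18  -18  -18
  Δ^4: 0  0  0  0
  Δ^5: 0  0  0
  Δ^6: 0  0
  Δ^7: 0
The third differences are constant (-18) and nonzero, while all higher differences vanish, so the minimal degree is 3.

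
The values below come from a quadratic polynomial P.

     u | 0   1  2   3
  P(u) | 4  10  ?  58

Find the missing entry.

On equispaced nodes a degree-2 polynomial has vanishing third forward difference, so
  - P(0) + 3·P(1) - 3·P(2) + P(3) = 0.
Substituting the known values and solving for P(2):
  -3·P(2) = -84
  P(2) = 28.

28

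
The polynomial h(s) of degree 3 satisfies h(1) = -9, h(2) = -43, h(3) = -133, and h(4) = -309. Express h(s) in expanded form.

h(s) = -5s^3 + 2s^2 - 5s - 1

Write h(s) = as^3 + bs^2 + cs + d. Substituting each data point gives a linear system:
  a + b + c + d = -9
  8a + 4b + 2c + d = -43
  27a + 9b + 3c + d = -133
  64a + 16b + 4c + d = -309
Solving the system yields a = -5, b = 2, c = -5, d = -1.
So h(s) = -5s³ + 2s² - 5s - 1.
Check: h(3) = -133. ✓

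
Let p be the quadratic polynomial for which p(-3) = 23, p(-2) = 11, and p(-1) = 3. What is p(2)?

3

Using the Lagrange interpolation formula with nodes -3, -2, -1:
  L_0(u) = (u + 2)(u + 1) / 2
  L_1(u) = (u + 3)(u + 1) / -1
  L_2(u) = (u + 3)(u + 2) / 2
Then p(u) = 23·L_0(u) + 11·L_1(u) + 3·L_2(u).
Expanding and collecting terms gives p(u) = 2u² - 2u - 1.
Evaluating at u = 2: p(2) = 3.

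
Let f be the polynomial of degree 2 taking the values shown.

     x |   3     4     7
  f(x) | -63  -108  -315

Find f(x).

Write f(x) = ax^2 + bx + c. Substituting each data point gives a linear system:
  9a + 3b + c = -63
  16a + 4b + c = -108
  49a + 7b + c = -315
Solving the system yields a = -6, b = -3, c = 0.
So f(x) = -6x^2 - 3x.
Check: f(3) = -63. ✓

f(x) = -6x^2 - 3x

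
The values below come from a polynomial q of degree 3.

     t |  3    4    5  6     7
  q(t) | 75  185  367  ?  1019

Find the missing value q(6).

On equispaced nodes a degree-3 polynomial has vanishing fourth forward difference, so
  q(3) - 4·q(4) + 6·q(5) - 4·q(6) + q(7) = 0.
Substituting the known values and solving for q(6):
  -4·q(6) = -2556
  q(6) = 639.

639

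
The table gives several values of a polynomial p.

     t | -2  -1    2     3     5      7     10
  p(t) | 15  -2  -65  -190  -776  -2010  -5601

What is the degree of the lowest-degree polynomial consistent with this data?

3

Divided differences on the nodes -2, -1, 2, 3, 5, 7, 10:
  order 0: 15  -2  -65  -190  -776  -2010  -5601
  order 1: -17  -21  -125  -293  -617  -1197
  order 2: -1  -26  -56  -81  -116
  order 3: -5  -5  -5  -5
  order 4: 0  0  0
  order 5: 0  0
  order 6: 0
The order-3 divided differences are all -5 (nonzero) and every higher order vanishes, so the data lies on a polynomial of degree exactly 3.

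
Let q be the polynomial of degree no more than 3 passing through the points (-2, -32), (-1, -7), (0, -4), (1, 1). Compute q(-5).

Using the Lagrange interpolation formula with nodes -2, -1, 0, 1:
  L_0(x) = (x + 1)x(x - 1) / -6
  L_1(x) = (x + 2)x(x - 1) / 2
  L_2(x) = (x + 2)(x + 1)(x - 1) / -2
  L_3(x) = (x + 2)(x + 1)x / 6
Then q(x) = -32·L_0(x) - 7·L_1(x) - 4·L_2(x) + 1·L_3(x).
Expanding and collecting terms gives q(x) = 4x³ + x² - 4.
Evaluating at x = -5: q(-5) = -479.

-479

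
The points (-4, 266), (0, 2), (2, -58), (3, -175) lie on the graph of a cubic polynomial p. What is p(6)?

Write p(u) = au^3 + bu^2 + cu + d. Substituting each data point gives a linear system:
  -64a + 16b - 4c + d = 266
  d = 2
  8a + 4b + 2c + d = -58
  27a + 9b + 3c + d = -175
Solving the system yields a = -5, b = -4, c = -2, d = 2.
So p(u) = -5u³ - 4u² - 2u + 2.
Then p(6) = -1234.

-1234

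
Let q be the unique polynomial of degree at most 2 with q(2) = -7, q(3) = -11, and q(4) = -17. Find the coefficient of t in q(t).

1

Write q(t) = at^2 + bt + c. Substituting each data point gives a linear system:
  4a + 2b + c = -7
  9a + 3b + c = -11
  16a + 4b + c = -17
Solving the system yields a = -1, b = 1, c = -5.
So q(t) = -t² + t - 5.
The coefficient of t is 1.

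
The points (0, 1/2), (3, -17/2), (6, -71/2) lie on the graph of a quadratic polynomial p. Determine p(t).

Write p(t) = at^2 + bt + c. Substituting each data point gives a linear system:
  c = 1/2
  9a + 3b + c = -17/2
  36a + 6b + c = -71/2
Solving the system yields a = -1, b = 0, c = 1/2.
So p(t) = -t^2 + 1/2.
Check: p(0) = 1/2. ✓

p(t) = -t^2 + 1/2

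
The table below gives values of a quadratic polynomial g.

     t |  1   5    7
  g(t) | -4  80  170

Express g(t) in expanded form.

g(t) = 4t^2 - 3t - 5

Using the Lagrange interpolation formula with nodes 1, 5, 7:
  L_0(t) = (t - 5)(t - 7) / 24
  L_1(t) = (t - 1)(t - 7) / -8
  L_2(t) = (t - 1)(t - 5) / 12
Then g(t) = -4·L_0(t) + 80·L_1(t) + 170·L_2(t).
Expanding and collecting terms gives g(t) = 4t^2 - 3t - 5.
Check: g(1) = -4. ✓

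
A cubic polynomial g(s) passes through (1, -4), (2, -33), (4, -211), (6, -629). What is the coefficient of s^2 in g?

-6

Write g(s) = as^3 + bs^2 + cs + d. Substituting each data point gives a linear system:
  a + b + c + d = -4
  8a + 4b + 2c + d = -33
  64a + 16b + 4c + d = -211
  216a + 36b + 6c + d = -629
Solving the system yields a = -2, b = -6, c = 3, d = 1.
So g(s) = -2s³ - 6s² + 3s + 1.
The coefficient of s^2 is -6.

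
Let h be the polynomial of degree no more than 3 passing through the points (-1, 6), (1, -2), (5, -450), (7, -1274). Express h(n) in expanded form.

Using the Lagrange interpolation formula with nodes -1, 1, 5, 7:
  L_0(n) = (n - 1)(n - 5)(n - 7) / -96
  L_1(n) = (n + 1)(n - 5)(n - 7) / 48
  L_2(n) = (n + 1)(n - 1)(n - 7) / -48
  L_3(n) = (n + 1)(n - 1)(n - 5) / 96
Then h(n) = 6·L_0(n) - 2·L_1(n) - 450·L_2(n) - 1274·L_3(n).
Expanding and collecting terms gives h(n) = -4n³ + 2n².
Check: h(-1) = 6. ✓

h(n) = -4n^3 + 2n^2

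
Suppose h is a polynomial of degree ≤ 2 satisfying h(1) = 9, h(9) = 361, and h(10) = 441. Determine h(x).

h(x) = 4x^2 + 4x + 1

Write h(x) = ax^2 + bx + c. Substituting each data point gives a linear system:
  a + b + c = 9
  81a + 9b + c = 361
  100a + 10b + c = 441
Solving the system yields a = 4, b = 4, c = 1.
So h(x) = 4x^2 + 4x + 1.
Check: h(9) = 361. ✓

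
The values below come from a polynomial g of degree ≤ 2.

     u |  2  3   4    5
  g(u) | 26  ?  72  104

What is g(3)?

The 3 known points determine the degree-2 polynomial uniquely.
Write g(u) = au^2 + bu + c. Substituting each data point gives a linear system:
  4a + 2b + c = 26
  16a + 4b + c = 72
  25a + 5b + c = 104
Solving the system yields a = 3, b = 5, c = 4.
So g(u) = 3u^2 + 5u + 4.
Then g(3) = 46.

46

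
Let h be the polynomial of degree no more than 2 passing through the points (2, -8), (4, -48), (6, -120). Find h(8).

-224

Using the Lagrange interpolation formula with nodes 2, 4, 6:
  L_0(n) = (n - 4)(n - 6) / 8
  L_1(n) = (n - 2)(n - 6) / -4
  L_2(n) = (n - 2)(n - 4) / 8
Then h(n) = -8·L_0(n) - 48·L_1(n) - 120·L_2(n).
Expanding and collecting terms gives h(n) = -4n² + 4n.
Evaluating at n = 8: h(8) = -224.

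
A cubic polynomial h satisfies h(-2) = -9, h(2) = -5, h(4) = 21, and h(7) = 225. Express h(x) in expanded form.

h(x) = x^3 - 2x^2 - 3x + 1

Write h(x) = ax^3 + bx^2 + cx + d. Substituting each data point gives a linear system:
  -8a + 4b - 2c + d = -9
  8a + 4b + 2c + d = -5
  64a + 16b + 4c + d = 21
  343a + 49b + 7c + d = 225
Solving the system yields a = 1, b = -2, c = -3, d = 1.
So h(x) = x^3 - 2x^2 - 3x + 1.
Check: h(-2) = -9. ✓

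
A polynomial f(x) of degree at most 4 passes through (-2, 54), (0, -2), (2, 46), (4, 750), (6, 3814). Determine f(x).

f(x) = 3x^4 - (1/2)x^3 + x^2 - 2

Using the Lagrange interpolation formula with nodes -2, 0, 2, 4, 6:
  L_0(x) = x(x - 2)(x - 4)(x - 6) / 384
  L_1(x) = (x + 2)(x - 2)(x - 4)(x - 6) / -96
  L_2(x) = (x + 2)x(x - 4)(x - 6) / 64
  L_3(x) = (x + 2)x(x - 2)(x - 6) / -96
  L_4(x) = (x + 2)x(x - 2)(x - 4) / 384
Then f(x) = 54·L_0(x) - 2·L_1(x) + 46·L_2(x) + 750·L_3(x) + 3814·L_4(x).
Expanding and collecting terms gives f(x) = 3x^4 - (1/2)x^3 + x^2 - 2.
Check: f(2) = 46. ✓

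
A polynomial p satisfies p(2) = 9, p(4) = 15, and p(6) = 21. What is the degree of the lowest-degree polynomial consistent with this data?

Forward differences of the values at u = 2, 4, 6:
  p  : 9  15  21
  Δ  : 6  6
  Δ^2: 0
The first differences are constant (6) and nonzero, while all higher differences vanish, so the minimal degree is 1.

1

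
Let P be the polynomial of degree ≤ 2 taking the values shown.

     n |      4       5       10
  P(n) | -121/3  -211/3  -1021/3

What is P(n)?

P(n) = -4n^2 + 6n - 1/3

Using the Lagrange interpolation formula with nodes 4, 5, 10:
  L_0(n) = (n - 5)(n - 10) / 6
  L_1(n) = (n - 4)(n - 10) / -5
  L_2(n) = (n - 4)(n - 5) / 30
Then P(n) = -121/3·L_0(n) - 211/3·L_1(n) - 1021/3·L_2(n).
Expanding and collecting terms gives P(n) = -4n^2 + 6n - 1/3.
Check: P(4) = -121/3. ✓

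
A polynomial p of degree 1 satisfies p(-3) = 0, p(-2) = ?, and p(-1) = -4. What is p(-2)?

-2

The 2 known points determine the degree-1 polynomial uniquely.
Write p(u) = au + b. Substituting each data point gives a linear system:
  -3a + b = 0
  -a + b = -4
Solving the system yields a = -2, b = -6.
So p(u) = -2u - 6.
Then p(-2) = -2.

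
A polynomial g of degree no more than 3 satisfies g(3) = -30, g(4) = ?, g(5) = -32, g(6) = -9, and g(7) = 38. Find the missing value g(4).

-37

The 4 known points determine the degree-3 polynomial uniquely.
Write g(s) = as^3 + bs^2 + cs + d. Substituting each data point gives a linear system:
  27a + 9b + 3c + d = -30
  125a + 25b + 5c + d = -32
  216a + 36b + 6c + d = -9
  343a + 49b + 7c + d = 38
Solving the system yields a = 1, b = -6, c = -2, d = 3.
So g(s) = s^3 - 6s^2 - 2s + 3.
Then g(4) = -37.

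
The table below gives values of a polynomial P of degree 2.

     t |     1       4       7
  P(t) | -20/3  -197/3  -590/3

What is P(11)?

Write P(t) = at^2 + bt + c. Substituting each data point gives a linear system:
  a + b + c = -20/3
  16a + 4b + c = -197/3
  49a + 7b + c = -590/3
Solving the system yields a = -4, b = 1/3, c = -3.
So P(t) = -4t² + (1/3)t - 3.
Then P(11) = -1450/3.

-1450/3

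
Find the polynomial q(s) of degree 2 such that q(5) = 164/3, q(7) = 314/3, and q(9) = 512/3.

Write q(s) = as^2 + bs + c. Substituting each data point gives a linear system:
  25a + 5b + c = 164/3
  49a + 7b + c = 314/3
  81a + 9b + c = 512/3
Solving the system yields a = 2, b = 1, c = -1/3.
So q(s) = 2s^2 + s - 1/3.
Check: q(9) = 512/3. ✓

q(s) = 2s^2 + s - 1/3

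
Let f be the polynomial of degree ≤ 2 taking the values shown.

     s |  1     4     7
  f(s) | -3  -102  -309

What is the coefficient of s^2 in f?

Write f(s) = as^2 + bs + c. Substituting each data point gives a linear system:
  a + b + c = -3
  16a + 4b + c = -102
  49a + 7b + c = -309
Solving the system yields a = -6, b = -3, c = 6.
So f(s) = -6s^2 - 3s + 6.
The leading coefficient is -6.

-6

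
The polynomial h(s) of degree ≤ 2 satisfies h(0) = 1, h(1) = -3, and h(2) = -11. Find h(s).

h(s) = -2s^2 - 2s + 1

Write h(s) = as^2 + bs + c. Substituting each data point gives a linear system:
  c = 1
  a + b + c = -3
  4a + 2b + c = -11
Solving the system yields a = -2, b = -2, c = 1.
So h(s) = -2s² - 2s + 1.
Check: h(1) = -3. ✓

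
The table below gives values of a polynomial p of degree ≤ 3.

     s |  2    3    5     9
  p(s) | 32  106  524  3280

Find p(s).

Write p(s) = as^3 + bs^2 + cs + d. Substituting each data point gives a linear system:
  8a + 4b + 2c + d = 32
  27a + 9b + 3c + d = 106
  125a + 25b + 5c + d = 524
  729a + 81b + 9c + d = 3280
Solving the system yields a = 5, b = -5, c = 4, d = 4.
So p(s) = 5s³ - 5s² + 4s + 4.
Check: p(2) = 32. ✓

p(s) = 5s^3 - 5s^2 + 4s + 4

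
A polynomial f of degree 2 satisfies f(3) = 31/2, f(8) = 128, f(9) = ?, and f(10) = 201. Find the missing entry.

The 3 known points determine the degree-2 polynomial uniquely.
Write f(n) = an^2 + bn + c. Substituting each data point gives a linear system:
  9a + 3b + c = 31/2
  64a + 8b + c = 128
  100a + 10b + c = 201
Solving the system yields a = 2, b = 1/2, c = -4.
So f(n) = 2n² + (1/2)n - 4.
Then f(9) = 325/2.

325/2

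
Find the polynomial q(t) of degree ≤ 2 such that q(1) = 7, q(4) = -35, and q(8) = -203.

q(t) = -4t^2 + 6t + 5

Using the Lagrange interpolation formula with nodes 1, 4, 8:
  L_0(t) = (t - 4)(t - 8) / 21
  L_1(t) = (t - 1)(t - 8) / -12
  L_2(t) = (t - 1)(t - 4) / 28
Then q(t) = 7·L_0(t) - 35·L_1(t) - 203·L_2(t).
Expanding and collecting terms gives q(t) = -4t^2 + 6t + 5.
Check: q(4) = -35. ✓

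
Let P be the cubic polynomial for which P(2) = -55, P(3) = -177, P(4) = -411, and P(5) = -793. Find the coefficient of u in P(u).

2

Write P(u) = au^3 + bu^2 + cu + d. Substituting each data point gives a linear system:
  8a + 4b + 2c + d = -55
  27a + 9b + 3c + d = -177
  64a + 16b + 4c + d = -411
  125a + 25b + 5c + d = -793
Solving the system yields a = -6, b = -2, c = 2, d = -3.
So P(u) = -6u^3 - 2u^2 + 2u - 3.
The coefficient of u is 2.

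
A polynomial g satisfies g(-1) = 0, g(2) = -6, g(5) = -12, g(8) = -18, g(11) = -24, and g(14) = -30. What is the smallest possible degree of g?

1

Forward differences of the values at s = -1, 2, 5, 8, 11, 14:
  g  : 0  -6  -12  -18  -24  -30
  Δ  : -6  -6  -6  -6  -6
  Δ^2: 0  0  0  0
  Δ^3: 0  0  0
  Δ^4: 0  0
  Δ^5: 0
The first differences are constant (-6) and nonzero, while all higher differences vanish, so the minimal degree is 1.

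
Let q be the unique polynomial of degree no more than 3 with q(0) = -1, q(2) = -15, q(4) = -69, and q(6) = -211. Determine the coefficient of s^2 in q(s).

1

Write q(s) = as^3 + bs^2 + cs + d. Substituting each data point gives a linear system:
  d = -1
  8a + 4b + 2c + d = -15
  64a + 16b + 4c + d = -69
  216a + 36b + 6c + d = -211
Solving the system yields a = -1, b = 1, c = -5, d = -1.
So q(s) = -s³ + s² - 5s - 1.
The coefficient of s^2 is 1.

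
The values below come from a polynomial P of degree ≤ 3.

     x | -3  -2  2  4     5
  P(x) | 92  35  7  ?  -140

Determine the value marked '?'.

-55

The 4 known points determine the degree-3 polynomial uniquely.
Write P(x) = ax^3 + bx^2 + cx + d. Substituting each data point gives a linear system:
  -27a + 9b - 3c + d = 92
  -8a + 4b - 2c + d = 35
  8a + 4b + 2c + d = 7
  125a + 25b + 5c + d = -140
Solving the system yields a = -2, b = 4, c = 1, d = 5.
So P(x) = -2x³ + 4x² + x + 5.
Then P(4) = -55.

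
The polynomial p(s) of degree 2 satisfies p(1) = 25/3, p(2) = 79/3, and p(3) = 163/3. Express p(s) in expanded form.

p(s) = 5s^2 + 3s + 1/3

Using the Lagrange interpolation formula with nodes 1, 2, 3:
  L_0(s) = (s - 2)(s - 3) / 2
  L_1(s) = (s - 1)(s - 3) / -1
  L_2(s) = (s - 1)(s - 2) / 2
Then p(s) = 25/3·L_0(s) + 79/3·L_1(s) + 163/3·L_2(s).
Expanding and collecting terms gives p(s) = 5s² + 3s + 1/3.
Check: p(2) = 79/3. ✓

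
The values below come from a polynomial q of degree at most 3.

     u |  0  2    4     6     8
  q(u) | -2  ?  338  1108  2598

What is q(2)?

The 4 known points determine the degree-3 polynomial uniquely.
Write q(u) = au^3 + bu^2 + cu + d. Substituting each data point gives a linear system:
  d = -2
  64a + 16b + 4c + d = 338
  216a + 36b + 6c + d = 1108
  512a + 64b + 8c + d = 2598
Solving the system yields a = 5, b = 0, c = 5, d = -2.
So q(u) = 5u^3 + 5u - 2.
Then q(2) = 48.

48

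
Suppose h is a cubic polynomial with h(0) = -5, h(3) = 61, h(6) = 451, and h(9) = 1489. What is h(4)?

139

Write h(s) = as^3 + bs^2 + cs + d. Substituting each data point gives a linear system:
  d = -5
  27a + 9b + 3c + d = 61
  216a + 36b + 6c + d = 451
  729a + 81b + 9c + d = 1489
Solving the system yields a = 2, b = 0, c = 4, d = -5.
So h(s) = 2s^3 + 4s - 5.
Then h(4) = 139.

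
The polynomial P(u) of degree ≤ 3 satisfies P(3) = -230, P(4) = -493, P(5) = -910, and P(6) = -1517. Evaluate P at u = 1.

Write P(u) = au^3 + bu^2 + cu + d. Substituting each data point gives a linear system:
  27a + 9b + 3c + d = -230
  64a + 16b + 4c + d = -493
  125a + 25b + 5c + d = -910
  216a + 36b + 6c + d = -1517
Solving the system yields a = -6, b = -5, c = -6, d = -5.
So P(u) = -6u^3 - 5u^2 - 6u - 5.
Then P(1) = -22.

-22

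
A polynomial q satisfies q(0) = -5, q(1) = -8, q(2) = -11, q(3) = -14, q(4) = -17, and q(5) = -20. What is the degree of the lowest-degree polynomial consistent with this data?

Forward differences of the values at t = 0, 1, 2, 3, 4, 5:
  q  : -5  -8  -11  -14  -17  -20
  Δ  : -3  -3  -3  -3  -3
  Δ^2: 0  0  0  0
  Δ^3: 0  0  0
  Δ^4: 0  0
  Δ^5: 0
The first differences are constant (-3) and nonzero, while all higher differences vanish, so the minimal degree is 1.

1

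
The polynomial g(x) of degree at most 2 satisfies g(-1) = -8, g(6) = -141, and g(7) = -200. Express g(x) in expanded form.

Write g(x) = ax^2 + bx + c. Substituting each data point gives a linear system:
  a - b + c = -8
  36a + 6b + c = -141
  49a + 7b + c = -200
Solving the system yields a = -5, b = 6, c = 3.
So g(x) = -5x² + 6x + 3.
Check: g(7) = -200. ✓

g(x) = -5x^2 + 6x + 3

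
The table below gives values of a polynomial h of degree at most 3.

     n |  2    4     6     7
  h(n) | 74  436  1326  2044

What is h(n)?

Write h(n) = an^3 + bn^2 + cn + d. Substituting each data point gives a linear system:
  8a + 4b + 2c + d = 74
  64a + 16b + 4c + d = 436
  216a + 36b + 6c + d = 1326
  343a + 49b + 7c + d = 2044
Solving the system yields a = 5, b = 6, c = 5, d = 0.
So h(n) = 5n³ + 6n² + 5n.
Check: h(2) = 74. ✓

h(n) = 5n^3 + 6n^2 + 5n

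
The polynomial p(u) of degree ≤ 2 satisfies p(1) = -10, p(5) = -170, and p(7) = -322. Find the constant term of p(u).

Write p(u) = au^2 + bu + c. Substituting each data point gives a linear system:
  a + b + c = -10
  25a + 5b + c = -170
  49a + 7b + c = -322
Solving the system yields a = -6, b = -4, c = 0.
So p(u) = -6u^2 - 4u.
The constant term is 0.

0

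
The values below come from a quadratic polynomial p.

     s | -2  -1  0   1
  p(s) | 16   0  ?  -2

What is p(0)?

-6

The 3 known points determine the degree-2 polynomial uniquely.
Write p(s) = as^2 + bs + c. Substituting each data point gives a linear system:
  4a - 2b + c = 16
  a - b + c = 0
  a + b + c = -2
Solving the system yields a = 5, b = -1, c = -6.
So p(s) = 5s² - s - 6.
Then p(0) = -6.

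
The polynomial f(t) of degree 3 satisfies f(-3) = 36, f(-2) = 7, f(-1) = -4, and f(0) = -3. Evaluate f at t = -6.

Write f(t) = at^3 + bt^2 + ct + d. Substituting each data point gives a linear system:
  -27a + 9b - 3c + d = 36
  -8a + 4b - 2c + d = 7
  -a + b - c + d = -4
  d = -3
Solving the system yields a = -1, b = 3, c = 5, d = -3.
So f(t) = -t³ + 3t² + 5t - 3.
Then f(-6) = 291.

291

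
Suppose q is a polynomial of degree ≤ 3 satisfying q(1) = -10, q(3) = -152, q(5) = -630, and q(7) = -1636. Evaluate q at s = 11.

-6000

Using the Lagrange interpolation formula with nodes 1, 3, 5, 7:
  L_0(s) = (s - 3)(s - 5)(s - 7) / -48
  L_1(s) = (s - 1)(s - 5)(s - 7) / 16
  L_2(s) = (s - 1)(s - 3)(s - 7) / -16
  L_3(s) = (s - 1)(s - 3)(s - 5) / 48
Then q(s) = -10·L_0(s) - 152·L_1(s) - 630·L_2(s) - 1636·L_3(s).
Expanding and collecting terms gives q(s) = -4s³ - 6s² + 5s - 5.
Evaluating at s = 11: q(11) = -6000.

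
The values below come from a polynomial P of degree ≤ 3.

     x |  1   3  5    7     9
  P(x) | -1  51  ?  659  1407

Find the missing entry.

The 4 known points determine the degree-3 polynomial uniquely.
Write P(x) = ax^3 + bx^2 + cx + d. Substituting each data point gives a linear system:
  a + b + c + d = -1
  27a + 9b + 3c + d = 51
  343a + 49b + 7c + d = 659
  729a + 81b + 9c + d = 1407
Solving the system yields a = 2, b = -1, c = 4, d = -6.
So P(x) = 2x³ - x² + 4x - 6.
Then P(5) = 239.

239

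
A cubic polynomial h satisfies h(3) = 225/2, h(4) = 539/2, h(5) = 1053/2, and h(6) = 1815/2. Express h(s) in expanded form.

Write h(s) = as^3 + bs^2 + cs + d. Substituting each data point gives a linear system:
  27a + 9b + 3c + d = 225/2
  64a + 16b + 4c + d = 539/2
  125a + 25b + 5c + d = 1053/2
  216a + 36b + 6c + d = 1815/2
Solving the system yields a = 4, b = 2, c = -5, d = 3/2.
So h(s) = 4s^3 + 2s^2 - 5s + 3/2.
Check: h(6) = 1815/2. ✓

h(s) = 4s^3 + 2s^2 - 5s + 3/2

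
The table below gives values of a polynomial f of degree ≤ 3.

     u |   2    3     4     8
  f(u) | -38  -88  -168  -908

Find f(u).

Using the Lagrange interpolation formula with nodes 2, 3, 4, 8:
  L_0(u) = (u - 3)(u - 4)(u - 8) / -12
  L_1(u) = (u - 2)(u - 4)(u - 8) / 5
  L_2(u) = (u - 2)(u - 3)(u - 8) / -8
  L_3(u) = (u - 2)(u - 3)(u - 4) / 120
Then f(u) = -38·L_0(u) - 88·L_1(u) - 168·L_2(u) - 908·L_3(u).
Expanding and collecting terms gives f(u) = -u^3 - 6u^2 - u - 4.
Check: f(4) = -168. ✓

f(u) = -u^3 - 6u^2 - u - 4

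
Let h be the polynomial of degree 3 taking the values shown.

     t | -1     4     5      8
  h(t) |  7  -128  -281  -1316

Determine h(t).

h(t) = -3t^3 + 3t^2 + 3t + 4

Write h(t) = at^3 + bt^2 + ct + d. Substituting each data point gives a linear system:
  -a + b - c + d = 7
  64a + 16b + 4c + d = -128
  125a + 25b + 5c + d = -281
  512a + 64b + 8c + d = -1316
Solving the system yields a = -3, b = 3, c = 3, d = 4.
So h(t) = -3t³ + 3t² + 3t + 4.
Check: h(5) = -281. ✓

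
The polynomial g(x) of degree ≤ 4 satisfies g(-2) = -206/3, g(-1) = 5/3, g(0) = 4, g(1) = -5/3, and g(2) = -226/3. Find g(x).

g(x) = -5x^4 + x^2 - (5/3)x + 4

Write g(x) = ax^4 + bx^3 + cx^2 + dx + e. Substituting each data point gives a linear system:
  16a - 8b + 4c - 2d + e = -206/3
  a - b + c - d + e = 5/3
  e = 4
  a + b + c + d + e = -5/3
  16a + 8b + 4c + 2d + e = -226/3
Solving the system yields a = -5, b = 0, c = 1, d = -5/3, e = 4.
So g(x) = -5x^4 + x^2 - (5/3)x + 4.
Check: g(2) = -226/3. ✓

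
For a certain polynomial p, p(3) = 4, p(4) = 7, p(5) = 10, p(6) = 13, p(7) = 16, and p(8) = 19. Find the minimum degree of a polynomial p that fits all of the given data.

Forward differences of the values at u = 3, 4, 5, 6, 7, 8:
  p  : 4  7  10  13  16  19
  Δ  : 3  3  3  3  3
  Δ^2: 0  0  0  0
  Δ^3: 0  0  0
  Δ^4: 0  0
  Δ^5: 0
The first differences are constant (3) and nonzero, while all higher differences vanish, so the minimal degree is 1.

1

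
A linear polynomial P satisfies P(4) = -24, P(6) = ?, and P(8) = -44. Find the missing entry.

-34

On equispaced nodes a degree-1 polynomial has vanishing second forward difference, so
  P(4) - 2·P(6) + P(8) = 0.
Substituting the known values and solving for P(6):
  -2·P(6) = 68
  P(6) = -34.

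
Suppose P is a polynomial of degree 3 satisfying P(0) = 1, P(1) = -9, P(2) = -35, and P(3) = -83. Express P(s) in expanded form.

P(s) = -s^3 - 5s^2 - 4s + 1

Write P(s) = as^3 + bs^2 + cs + d. Substituting each data point gives a linear system:
  d = 1
  a + b + c + d = -9
  8a + 4b + 2c + d = -35
  27a + 9b + 3c + d = -83
Solving the system yields a = -1, b = -5, c = -4, d = 1.
So P(s) = -s³ - 5s² - 4s + 1.
Check: P(3) = -83. ✓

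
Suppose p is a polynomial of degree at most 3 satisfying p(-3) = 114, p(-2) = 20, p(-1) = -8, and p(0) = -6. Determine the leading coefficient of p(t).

Write p(t) = at^3 + bt^2 + ct + d. Substituting each data point gives a linear system:
  -27a + 9b - 3c + d = 114
  -8a + 4b - 2c + d = 20
  -a + b - c + d = -8
  d = -6
Solving the system yields a = -6, b = -3, c = 5, d = -6.
So p(t) = -6t^3 - 3t^2 + 5t - 6.
The leading coefficient is -6.

-6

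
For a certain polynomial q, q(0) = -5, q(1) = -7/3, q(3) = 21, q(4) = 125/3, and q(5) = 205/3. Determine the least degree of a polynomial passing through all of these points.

Divided differences on the nodes 0, 1, 3, 4, 5:
  order 0: -5  -7/3  21  125/3  205/3
  order 1: 8/3  35/3  62/3  80/3
  order 2: 3  3  3
  order 3: 0  0
  order 4: 0
The order-2 divided differences are all 3 (nonzero) and every higher order vanishes, so the data lies on a polynomial of degree exactly 2.

2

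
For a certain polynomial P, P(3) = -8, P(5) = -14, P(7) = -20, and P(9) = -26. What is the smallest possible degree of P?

1

Forward differences of the values at s = 3, 5, 7, 9:
  P  : -8  -14  -20  -26
  Δ  : -6  -6  -6
  Δ^2: 0  0
  Δ^3: 0
The first differences are constant (-6) and nonzero, while all higher differences vanish, so the minimal degree is 1.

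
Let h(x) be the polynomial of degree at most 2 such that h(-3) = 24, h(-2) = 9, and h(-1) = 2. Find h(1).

12

Using the Lagrange interpolation formula with nodes -3, -2, -1:
  L_0(x) = (x + 2)(x + 1) / 2
  L_1(x) = (x + 3)(x + 1) / -1
  L_2(x) = (x + 3)(x + 2) / 2
Then h(x) = 24·L_0(x) + 9·L_1(x) + 2·L_2(x).
Expanding and collecting terms gives h(x) = 4x² + 5x + 3.
Evaluating at x = 1: h(1) = 12.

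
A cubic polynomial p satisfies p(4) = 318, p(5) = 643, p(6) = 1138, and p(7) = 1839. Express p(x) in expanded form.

p(x) = 6x^3 - 5x^2 + 4x - 2

Write p(x) = ax^3 + bx^2 + cx + d. Substituting each data point gives a linear system:
  64a + 16b + 4c + d = 318
  125a + 25b + 5c + d = 643
  216a + 36b + 6c + d = 1138
  343a + 49b + 7c + d = 1839
Solving the system yields a = 6, b = -5, c = 4, d = -2.
So p(x) = 6x³ - 5x² + 4x - 2.
Check: p(5) = 643. ✓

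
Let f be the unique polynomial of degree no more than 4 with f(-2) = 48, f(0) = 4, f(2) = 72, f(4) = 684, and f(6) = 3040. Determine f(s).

f(s) = 2s^4 + s^3 + 6s^2 + 2s + 4

Write f(s) = as^4 + bs^3 + cs^2 + ds + e. Substituting each data point gives a linear system:
  16a - 8b + 4c - 2d + e = 48
  e = 4
  16a + 8b + 4c + 2d + e = 72
  256a + 64b + 16c + 4d + e = 684
  1296a + 216b + 36c + 6d + e = 3040
Solving the system yields a = 2, b = 1, c = 6, d = 2, e = 4.
So f(s) = 2s^4 + s^3 + 6s^2 + 2s + 4.
Check: f(0) = 4. ✓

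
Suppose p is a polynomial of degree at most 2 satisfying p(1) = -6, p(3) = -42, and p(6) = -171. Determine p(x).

Using the Lagrange interpolation formula with nodes 1, 3, 6:
  L_0(x) = (x - 3)(x - 6) / 10
  L_1(x) = (x - 1)(x - 6) / -6
  L_2(x) = (x - 1)(x - 3) / 15
Then p(x) = -6·L_0(x) - 42·L_1(x) - 171·L_2(x).
Expanding and collecting terms gives p(x) = -5x^2 + 2x - 3.
Check: p(3) = -42. ✓

p(x) = -5x^2 + 2x - 3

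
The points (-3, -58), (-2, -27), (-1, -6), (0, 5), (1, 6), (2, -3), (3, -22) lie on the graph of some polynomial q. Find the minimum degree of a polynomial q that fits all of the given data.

2

Forward differences of the values at u = -3, -2, -1, 0, 1, 2, 3:
  q  : -58  -27  -6  5  6  -3  -22
  Δ  : 31  21  11  1  -9  -19
  Δ^2: -10  -10  -10  -10  -10
  Δ^3: 0  0  0  0
  Δ^4: 0  0  0
  Δ^5: 0  0
  Δ^6: 0
The second differences are constant (-10) and nonzero, while all higher differences vanish, so the minimal degree is 2.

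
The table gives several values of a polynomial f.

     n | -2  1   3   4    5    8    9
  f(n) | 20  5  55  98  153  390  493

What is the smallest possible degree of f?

2

Divided differences on the nodes -2, 1, 3, 4, 5, 8, 9:
  order 0: 20  5  55  98  153  390  493
  order 1: -5  25  43  55  79  103
  order 2: 6  6  6  6  6
  order 3: 0  0  0  0
  order 4: 0  0  0
  order 5: 0  0
  order 6: 0
The order-2 divided differences are all 6 (nonzero) and every higher order vanishes, so the data lies on a polynomial of degree exactly 2.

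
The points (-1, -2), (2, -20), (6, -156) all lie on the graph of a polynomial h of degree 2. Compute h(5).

-110

Write h(u) = au^2 + bu + c. Substituting each data point gives a linear system:
  a - b + c = -2
  4a + 2b + c = -20
  36a + 6b + c = -156
Solving the system yields a = -4, b = -2, c = 0.
So h(u) = -4u^2 - 2u.
Then h(5) = -110.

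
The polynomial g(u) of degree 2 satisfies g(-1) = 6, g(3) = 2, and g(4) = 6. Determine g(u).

g(u) = u^2 - 3u + 2

Using the Lagrange interpolation formula with nodes -1, 3, 4:
  L_0(u) = (u - 3)(u - 4) / 20
  L_1(u) = (u + 1)(u - 4) / -4
  L_2(u) = (u + 1)(u - 3) / 5
Then g(u) = 6·L_0(u) + 2·L_1(u) + 6·L_2(u).
Expanding and collecting terms gives g(u) = u^2 - 3u + 2.
Check: g(3) = 2. ✓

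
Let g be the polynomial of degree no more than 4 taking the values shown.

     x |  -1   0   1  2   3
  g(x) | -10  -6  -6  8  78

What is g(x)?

g(x) = x^4 + x^3 - 3x^2 + x - 6

Write g(x) = ax^4 + bx^3 + cx^2 + dx + e. Substituting each data point gives a linear system:
  a - b + c - d + e = -10
  e = -6
  a + b + c + d + e = -6
  16a + 8b + 4c + 2d + e = 8
  81a + 27b + 9c + 3d + e = 78
Solving the system yields a = 1, b = 1, c = -3, d = 1, e = -6.
So g(x) = x⁴ + x³ - 3x² + x - 6.
Check: g(3) = 78. ✓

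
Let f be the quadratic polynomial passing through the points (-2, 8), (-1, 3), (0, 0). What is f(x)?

f(x) = x^2 - 2x

Write f(x) = ax^2 + bx + c. Substituting each data point gives a linear system:
  4a - 2b + c = 8
  a - b + c = 3
  c = 0
Solving the system yields a = 1, b = -2, c = 0.
So f(x) = x^2 - 2x.
Check: f(-2) = 8. ✓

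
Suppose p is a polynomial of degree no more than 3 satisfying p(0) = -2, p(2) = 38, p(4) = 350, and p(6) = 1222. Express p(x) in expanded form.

p(x) = 6x^3 - 2x^2 - 2

Using the Lagrange interpolation formula with nodes 0, 2, 4, 6:
  L_0(x) = (x - 2)(x - 4)(x - 6) / -48
  L_1(x) = x(x - 4)(x - 6) / 16
  L_2(x) = x(x - 2)(x - 6) / -16
  L_3(x) = x(x - 2)(x - 4) / 48
Then p(x) = -2·L_0(x) + 38·L_1(x) + 350·L_2(x) + 1222·L_3(x).
Expanding and collecting terms gives p(x) = 6x^3 - 2x^2 - 2.
Check: p(0) = -2. ✓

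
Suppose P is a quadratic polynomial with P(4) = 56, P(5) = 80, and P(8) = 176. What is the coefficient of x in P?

6

Write P(x) = ax^2 + bx + c. Substituting each data point gives a linear system:
  16a + 4b + c = 56
  25a + 5b + c = 80
  64a + 8b + c = 176
Solving the system yields a = 2, b = 6, c = 0.
So P(x) = 2x^2 + 6x.
The coefficient of x is 6.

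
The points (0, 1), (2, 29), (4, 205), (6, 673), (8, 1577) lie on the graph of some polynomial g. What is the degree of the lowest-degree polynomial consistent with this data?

3

Forward differences of the values at t = 0, 2, 4, 6, 8:
  g  : 1  29  205  673  1577
  Δ  : 28  176  468  904
  Δ^2: 148  292  436
  Δ^3: 144  144
  Δ^4: 0
The third differences are constant (144) and nonzero, while all higher differences vanish, so the minimal degree is 3.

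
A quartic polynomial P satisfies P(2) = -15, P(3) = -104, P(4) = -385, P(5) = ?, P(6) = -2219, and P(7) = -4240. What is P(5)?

The 5 known points determine the degree-4 polynomial uniquely.
Write P(t) = at^4 + bt^3 + ct^2 + dt + e. Substituting each data point gives a linear system:
  16a + 8b + 4c + 2d + e = -15
  81a + 27b + 9c + 3d + e = -104
  256a + 64b + 16c + 4d + e = -385
  1296a + 216b + 36c + 6d + e = -2219
  2401a + 343b + 49c + 7d + e = -4240
Solving the system yields a = -2, b = 1, c = 5, d = -3, e = -5.
So P(t) = -2t^4 + t^3 + 5t^2 - 3t - 5.
Then P(5) = -1020.

-1020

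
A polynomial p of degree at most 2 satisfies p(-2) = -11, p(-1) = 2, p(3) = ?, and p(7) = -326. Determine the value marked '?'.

The 3 known points determine the degree-2 polynomial uniquely.
Write p(x) = ax^2 + bx + c. Substituting each data point gives a linear system:
  4a - 2b + c = -11
  a - b + c = 2
  49a + 7b + c = -326
Solving the system yields a = -6, b = -5, c = 3.
So p(x) = -6x² - 5x + 3.
Then p(3) = -66.

-66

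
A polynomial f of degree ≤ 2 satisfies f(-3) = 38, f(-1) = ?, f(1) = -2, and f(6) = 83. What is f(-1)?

6

The 3 known points determine the degree-2 polynomial uniquely.
Write f(x) = ax^2 + bx + c. Substituting each data point gives a linear system:
  9a - 3b + c = 38
  a + b + c = -2
  36a + 6b + c = 83
Solving the system yields a = 3, b = -4, c = -1.
So f(x) = 3x^2 - 4x - 1.
Then f(-1) = 6.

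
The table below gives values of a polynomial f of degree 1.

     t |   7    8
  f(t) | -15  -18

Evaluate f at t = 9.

-21

Write f(t) = at + b. Substituting each data point gives a linear system:
  7a + b = -15
  8a + b = -18
Solving the system yields a = -3, b = 6.
So f(t) = -3t + 6.
Then f(9) = -21.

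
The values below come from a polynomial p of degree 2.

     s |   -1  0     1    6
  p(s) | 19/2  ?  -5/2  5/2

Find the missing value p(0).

5/2

The 3 known points determine the degree-2 polynomial uniquely.
Write p(s) = as^2 + bs + c. Substituting each data point gives a linear system:
  a - b + c = 19/2
  a + b + c = -5/2
  36a + 6b + c = 5/2
Solving the system yields a = 1, b = -6, c = 5/2.
So p(s) = s^2 - 6s + 5/2.
Then p(0) = 5/2.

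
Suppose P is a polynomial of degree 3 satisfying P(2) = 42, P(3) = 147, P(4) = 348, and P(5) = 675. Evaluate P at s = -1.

3

Using the Lagrange interpolation formula with nodes 2, 3, 4, 5:
  L_0(s) = (s - 3)(s - 4)(s - 5) / -6
  L_1(s) = (s - 2)(s - 4)(s - 5) / 2
  L_2(s) = (s - 2)(s - 3)(s - 5) / -2
  L_3(s) = (s - 2)(s - 3)(s - 4) / 6
Then P(s) = 42·L_0(s) + 147·L_1(s) + 348·L_2(s) + 675·L_3(s).
Expanding and collecting terms gives P(s) = 5s³ + 3s² - 5s.
Evaluating at s = -1: P(-1) = 3.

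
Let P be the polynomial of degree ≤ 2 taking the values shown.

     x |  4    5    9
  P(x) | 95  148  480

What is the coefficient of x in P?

-1

Write P(x) = ax^2 + bx + c. Substituting each data point gives a linear system:
  16a + 4b + c = 95
  25a + 5b + c = 148
  81a + 9b + c = 480
Solving the system yields a = 6, b = -1, c = 3.
So P(x) = 6x^2 - x + 3.
The coefficient of x is -1.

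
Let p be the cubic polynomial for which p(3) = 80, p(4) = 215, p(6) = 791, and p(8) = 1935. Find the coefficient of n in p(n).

Write p(n) = an^3 + bn^2 + cn + d. Substituting each data point gives a linear system:
  27a + 9b + 3c + d = 80
  64a + 16b + 4c + d = 215
  216a + 36b + 6c + d = 791
  512a + 64b + 8c + d = 1935
Solving the system yields a = 4, b = -1, c = -6, d = -1.
So p(n) = 4n³ - n² - 6n - 1.
The coefficient of n is -6.

-6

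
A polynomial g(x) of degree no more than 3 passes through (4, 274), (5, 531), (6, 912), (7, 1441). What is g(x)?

g(x) = 4x^3 + 2x^2 - 5x + 6

Write g(x) = ax^3 + bx^2 + cx + d. Substituting each data point gives a linear system:
  64a + 16b + 4c + d = 274
  125a + 25b + 5c + d = 531
  216a + 36b + 6c + d = 912
  343a + 49b + 7c + d = 1441
Solving the system yields a = 4, b = 2, c = -5, d = 6.
So g(x) = 4x³ + 2x² - 5x + 6.
Check: g(4) = 274. ✓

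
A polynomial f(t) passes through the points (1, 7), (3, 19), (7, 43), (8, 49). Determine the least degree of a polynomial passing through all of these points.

1

Divided differences on the nodes 1, 3, 7, 8:
  order 0: 7  19  43  49
  order 1: 6  6  6
  order 2: 0  0
  order 3: 0
The order-1 divided differences are all 6 (nonzero) and every higher order vanishes, so the data lies on a polynomial of degree exactly 1.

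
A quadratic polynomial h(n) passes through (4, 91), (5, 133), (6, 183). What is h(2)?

Forward differences of the values at n = 4, 5, 6:
  h  : 91  133  183
  Δ  : 42  50
  Δ^2: 8
The second differences are constant, confirming degree 2.
Interpolating (Newton forward form) and evaluating at n = 2 gives h(2) = 31.

31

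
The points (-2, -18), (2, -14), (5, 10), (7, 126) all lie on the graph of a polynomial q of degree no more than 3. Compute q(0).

0

Using the Lagrange interpolation formula with nodes -2, 2, 5, 7:
  L_0(n) = (n - 2)(n - 5)(n - 7) / -252
  L_1(n) = (n + 2)(n - 5)(n - 7) / 60
  L_2(n) = (n + 2)(n - 2)(n - 7) / -42
  L_3(n) = (n + 2)(n - 2)(n - 5) / 90
Then q(n) = -18·L_0(n) - 14·L_1(n) + 10·L_2(n) + 126·L_3(n).
Expanding and collecting terms gives q(n) = n^3 - 4n^2 - 3n.
Evaluating at n = 0: q(0) = 0.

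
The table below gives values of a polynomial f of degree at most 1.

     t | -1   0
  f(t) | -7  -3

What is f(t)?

f(t) = 4t - 3

Write f(t) = at + b. Substituting each data point gives a linear system:
  -a + b = -7
  b = -3
Solving the system yields a = 4, b = -3.
So f(t) = 4t - 3.
Check: f(-1) = -7. ✓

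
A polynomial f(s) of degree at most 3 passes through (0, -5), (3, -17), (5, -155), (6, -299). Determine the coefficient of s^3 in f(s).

-2

Write f(s) = as^3 + bs^2 + cs + d. Substituting each data point gives a linear system:
  d = -5
  27a + 9b + 3c + d = -17
  125a + 25b + 5c + d = -155
  216a + 36b + 6c + d = -299
Solving the system yields a = -2, b = 3, c = 5, d = -5.
So f(s) = -2s³ + 3s² + 5s - 5.
The leading coefficient is -2.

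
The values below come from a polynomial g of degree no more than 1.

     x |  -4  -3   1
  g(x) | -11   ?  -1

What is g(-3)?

-9

The 2 known points determine the degree-1 polynomial uniquely.
Write g(x) = ax + b. Substituting each data point gives a linear system:
  -4a + b = -11
  a + b = -1
Solving the system yields a = 2, b = -3.
So g(x) = 2x - 3.
Then g(-3) = -9.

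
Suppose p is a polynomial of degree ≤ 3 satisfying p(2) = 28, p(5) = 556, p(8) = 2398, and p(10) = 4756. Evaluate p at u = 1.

4

Using the Lagrange interpolation formula with nodes 2, 5, 8, 10:
  L_0(u) = (u - 5)(u - 8)(u - 10) / -144
  L_1(u) = (u - 2)(u - 8)(u - 10) / 45
  L_2(u) = (u - 2)(u - 5)(u - 10) / -36
  L_3(u) = (u - 2)(u - 5)(u - 8) / 80
Then p(u) = 28·L_0(u) + 556·L_1(u) + 2398·L_2(u) + 4756·L_3(u).
Expanding and collecting terms gives p(u) = 5u³ - 2u² - 5u + 6.
Evaluating at u = 1: p(1) = 4.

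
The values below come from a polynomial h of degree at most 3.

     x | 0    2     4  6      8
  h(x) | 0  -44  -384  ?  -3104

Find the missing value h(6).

On equispaced nodes a degree-3 polynomial has vanishing fourth forward difference, so
  h(0) - 4·h(2) + 6·h(4) - 4·h(6) + h(8) = 0.
Substituting the known values and solving for h(6):
  -4·h(6) = 5232
  h(6) = -1308.

-1308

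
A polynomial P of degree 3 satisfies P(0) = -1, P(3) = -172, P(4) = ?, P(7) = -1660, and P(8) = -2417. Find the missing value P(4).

The 4 known points determine the degree-3 polynomial uniquely.
Write P(u) = au^3 + bu^2 + cu + d. Substituting each data point gives a linear system:
  d = -1
  27a + 9b + 3c + d = -172
  343a + 49b + 7c + d = -1660
  512a + 64b + 8c + d = -2417
Solving the system yields a = -4, b = -5, c = -6, d = -1.
So P(u) = -4u³ - 5u² - 6u - 1.
Then P(4) = -361.

-361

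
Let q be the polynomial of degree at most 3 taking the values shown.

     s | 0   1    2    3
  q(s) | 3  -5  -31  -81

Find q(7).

-641

Write q(s) = as^3 + bs^2 + cs + d. Substituting each data point gives a linear system:
  d = 3
  a + b + c + d = -5
  8a + 4b + 2c + d = -31
  27a + 9b + 3c + d = -81
Solving the system yields a = -1, b = -6, c = -1, d = 3.
So q(s) = -s³ - 6s² - s + 3.
Then q(7) = -641.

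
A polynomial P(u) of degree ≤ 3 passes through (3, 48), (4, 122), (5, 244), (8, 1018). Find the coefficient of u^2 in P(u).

0

Write P(u) = au^3 + bu^2 + cu + d. Substituting each data point gives a linear system:
  27a + 9b + 3c + d = 48
  64a + 16b + 4c + d = 122
  125a + 25b + 5c + d = 244
  512a + 64b + 8c + d = 1018
Solving the system yields a = 2, b = 0, c = 0, d = -6.
So P(u) = 2u^3 - 6.
The coefficient of u^2 is 0.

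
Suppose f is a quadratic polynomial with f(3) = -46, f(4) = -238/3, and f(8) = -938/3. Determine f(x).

f(x) = -5x^2 + (5/3)x - 6

Write f(x) = ax^2 + bx + c. Substituting each data point gives a linear system:
  9a + 3b + c = -46
  16a + 4b + c = -238/3
  64a + 8b + c = -938/3
Solving the system yields a = -5, b = 5/3, c = -6.
So f(x) = -5x^2 + (5/3)x - 6.
Check: f(3) = -46. ✓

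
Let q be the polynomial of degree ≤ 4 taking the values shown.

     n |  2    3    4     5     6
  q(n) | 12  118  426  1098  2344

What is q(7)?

4422

Forward differences of the values at n = 2, 3, 4, 5, 6:
  q  : 12  118  426  1098  2344
  Δ  : 106  308  672  1246
  Δ^2: 202  364  574
  Δ^3: 162  210
  Δ^4: 48
The fourth differences are constant, confirming degree 4.
Interpolating (Newton forward form) and evaluating at n = 7 gives q(7) = 4422.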